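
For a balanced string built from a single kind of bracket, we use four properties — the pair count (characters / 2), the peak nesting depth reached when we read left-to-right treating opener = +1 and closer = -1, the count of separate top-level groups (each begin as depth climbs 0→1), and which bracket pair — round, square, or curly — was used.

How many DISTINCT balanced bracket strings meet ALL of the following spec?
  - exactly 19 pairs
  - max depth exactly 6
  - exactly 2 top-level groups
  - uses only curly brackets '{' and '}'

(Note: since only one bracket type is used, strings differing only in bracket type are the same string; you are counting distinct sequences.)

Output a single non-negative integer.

Answer: 125192392

Derivation:
Spec: pairs=19 depth=6 groups=2
Count(depth <= 6) = 236396426
Count(depth <= 5) = 111204034
Count(depth == 6) = 236396426 - 111204034 = 125192392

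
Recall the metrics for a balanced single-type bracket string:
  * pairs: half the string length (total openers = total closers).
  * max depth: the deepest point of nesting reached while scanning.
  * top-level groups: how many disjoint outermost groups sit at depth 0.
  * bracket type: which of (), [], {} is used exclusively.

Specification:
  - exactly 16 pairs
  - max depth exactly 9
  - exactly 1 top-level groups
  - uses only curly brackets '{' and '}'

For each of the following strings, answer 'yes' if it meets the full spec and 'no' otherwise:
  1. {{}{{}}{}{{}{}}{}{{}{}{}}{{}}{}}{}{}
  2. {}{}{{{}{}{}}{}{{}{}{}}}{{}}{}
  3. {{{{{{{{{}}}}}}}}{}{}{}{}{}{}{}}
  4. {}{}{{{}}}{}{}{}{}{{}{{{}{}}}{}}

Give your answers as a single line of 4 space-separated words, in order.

String 1 '{{}{{}}{}{{}{}}{}{{}{}{}}{{}}{}}{}{}': depth seq [1 2 1 2 3 2 1 2 1 2 3 2 3 2 1 2 1 2 3 2 3 2 3 2 1 2 3 2 1 2 1 0 1 0 1 0]
  -> pairs=18 depth=3 groups=3 -> no
String 2 '{}{}{{{}{}{}}{}{{}{}{}}}{{}}{}': depth seq [1 0 1 0 1 2 3 2 3 2 3 2 1 2 1 2 3 2 3 2 3 2 1 0 1 2 1 0 1 0]
  -> pairs=15 depth=3 groups=5 -> no
String 3 '{{{{{{{{{}}}}}}}}{}{}{}{}{}{}{}}': depth seq [1 2 3 4 5 6 7 8 9 8 7 6 5 4 3 2 1 2 1 2 1 2 1 2 1 2 1 2 1 2 1 0]
  -> pairs=16 depth=9 groups=1 -> yes
String 4 '{}{}{{{}}}{}{}{}{}{{}{{{}{}}}{}}': depth seq [1 0 1 0 1 2 3 2 1 0 1 0 1 0 1 0 1 0 1 2 1 2 3 4 3 4 3 2 1 2 1 0]
  -> pairs=16 depth=4 groups=8 -> no

Answer: no no yes no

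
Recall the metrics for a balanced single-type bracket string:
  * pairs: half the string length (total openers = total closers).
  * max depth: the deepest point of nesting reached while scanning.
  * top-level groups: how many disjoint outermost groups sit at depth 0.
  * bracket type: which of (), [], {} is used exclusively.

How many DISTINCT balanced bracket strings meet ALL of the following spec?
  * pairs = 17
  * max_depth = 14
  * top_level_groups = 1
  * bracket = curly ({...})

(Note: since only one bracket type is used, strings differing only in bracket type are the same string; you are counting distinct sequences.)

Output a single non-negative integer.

Answer: 3567

Derivation:
Spec: pairs=17 depth=14 groups=1
Count(depth <= 14) = 35357237
Count(depth <= 13) = 35353670
Count(depth == 14) = 35357237 - 35353670 = 3567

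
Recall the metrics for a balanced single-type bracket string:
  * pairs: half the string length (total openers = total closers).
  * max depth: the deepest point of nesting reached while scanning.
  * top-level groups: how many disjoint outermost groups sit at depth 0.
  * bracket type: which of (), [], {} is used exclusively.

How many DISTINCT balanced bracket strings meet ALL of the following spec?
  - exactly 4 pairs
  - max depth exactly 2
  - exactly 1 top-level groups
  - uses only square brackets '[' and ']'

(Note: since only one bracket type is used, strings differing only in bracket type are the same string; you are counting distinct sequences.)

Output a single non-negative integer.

Spec: pairs=4 depth=2 groups=1
Count(depth <= 2) = 1
Count(depth <= 1) = 0
Count(depth == 2) = 1 - 0 = 1

Answer: 1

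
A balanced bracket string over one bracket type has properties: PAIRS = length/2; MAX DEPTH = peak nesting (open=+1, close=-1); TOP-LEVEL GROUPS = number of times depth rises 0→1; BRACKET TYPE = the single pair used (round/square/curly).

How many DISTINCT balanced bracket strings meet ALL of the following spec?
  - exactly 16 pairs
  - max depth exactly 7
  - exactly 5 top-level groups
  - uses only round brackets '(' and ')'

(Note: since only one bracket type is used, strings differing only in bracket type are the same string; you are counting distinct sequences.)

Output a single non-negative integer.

Spec: pairs=16 depth=7 groups=5
Count(depth <= 7) = 2364050
Count(depth <= 6) = 2222025
Count(depth == 7) = 2364050 - 2222025 = 142025

Answer: 142025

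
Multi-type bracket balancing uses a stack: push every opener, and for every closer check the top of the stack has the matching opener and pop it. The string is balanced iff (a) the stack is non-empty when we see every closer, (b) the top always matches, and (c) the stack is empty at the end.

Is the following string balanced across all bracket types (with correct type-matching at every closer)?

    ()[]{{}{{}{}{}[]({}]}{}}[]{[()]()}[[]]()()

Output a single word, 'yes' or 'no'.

pos 0: push '('; stack = (
pos 1: ')' matches '('; pop; stack = (empty)
pos 2: push '['; stack = [
pos 3: ']' matches '['; pop; stack = (empty)
pos 4: push '{'; stack = {
pos 5: push '{'; stack = {{
pos 6: '}' matches '{'; pop; stack = {
pos 7: push '{'; stack = {{
pos 8: push '{'; stack = {{{
pos 9: '}' matches '{'; pop; stack = {{
pos 10: push '{'; stack = {{{
pos 11: '}' matches '{'; pop; stack = {{
pos 12: push '{'; stack = {{{
pos 13: '}' matches '{'; pop; stack = {{
pos 14: push '['; stack = {{[
pos 15: ']' matches '['; pop; stack = {{
pos 16: push '('; stack = {{(
pos 17: push '{'; stack = {{({
pos 18: '}' matches '{'; pop; stack = {{(
pos 19: saw closer ']' but top of stack is '(' (expected ')') → INVALID
Verdict: type mismatch at position 19: ']' closes '(' → no

Answer: no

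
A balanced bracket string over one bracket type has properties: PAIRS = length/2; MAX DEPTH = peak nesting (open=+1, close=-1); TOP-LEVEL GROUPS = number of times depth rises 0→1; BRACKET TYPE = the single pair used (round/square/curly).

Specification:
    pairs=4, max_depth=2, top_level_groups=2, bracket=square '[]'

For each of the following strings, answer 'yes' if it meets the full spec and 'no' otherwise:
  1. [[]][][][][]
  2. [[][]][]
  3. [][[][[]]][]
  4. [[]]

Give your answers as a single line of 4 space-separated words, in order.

String 1 '[[]][][][][]': depth seq [1 2 1 0 1 0 1 0 1 0 1 0]
  -> pairs=6 depth=2 groups=5 -> no
String 2 '[[][]][]': depth seq [1 2 1 2 1 0 1 0]
  -> pairs=4 depth=2 groups=2 -> yes
String 3 '[][[][[]]][]': depth seq [1 0 1 2 1 2 3 2 1 0 1 0]
  -> pairs=6 depth=3 groups=3 -> no
String 4 '[[]]': depth seq [1 2 1 0]
  -> pairs=2 depth=2 groups=1 -> no

Answer: no yes no no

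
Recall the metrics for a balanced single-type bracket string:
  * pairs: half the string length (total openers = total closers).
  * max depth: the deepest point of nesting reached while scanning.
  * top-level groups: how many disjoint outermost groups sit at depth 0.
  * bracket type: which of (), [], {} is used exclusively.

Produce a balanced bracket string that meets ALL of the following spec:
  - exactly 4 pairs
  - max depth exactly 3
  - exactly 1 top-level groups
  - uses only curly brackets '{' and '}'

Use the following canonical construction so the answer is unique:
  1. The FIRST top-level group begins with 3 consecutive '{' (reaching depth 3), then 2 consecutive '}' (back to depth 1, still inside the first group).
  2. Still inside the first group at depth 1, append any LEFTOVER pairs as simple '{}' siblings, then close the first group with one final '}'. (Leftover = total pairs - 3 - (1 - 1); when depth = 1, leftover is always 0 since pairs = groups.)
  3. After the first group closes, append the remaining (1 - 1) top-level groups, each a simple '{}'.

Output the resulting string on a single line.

Answer: {{{}}{}}

Derivation:
Spec: pairs=4 depth=3 groups=1
Leftover pairs = 4 - 3 - (1-1) = 1
First group: deep chain of depth 3 + 1 sibling pairs
Remaining 0 groups: simple '{}' each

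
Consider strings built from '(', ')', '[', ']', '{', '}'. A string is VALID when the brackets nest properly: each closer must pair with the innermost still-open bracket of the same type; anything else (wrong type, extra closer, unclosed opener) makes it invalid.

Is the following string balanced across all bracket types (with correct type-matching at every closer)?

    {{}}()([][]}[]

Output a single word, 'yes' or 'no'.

Answer: no

Derivation:
pos 0: push '{'; stack = {
pos 1: push '{'; stack = {{
pos 2: '}' matches '{'; pop; stack = {
pos 3: '}' matches '{'; pop; stack = (empty)
pos 4: push '('; stack = (
pos 5: ')' matches '('; pop; stack = (empty)
pos 6: push '('; stack = (
pos 7: push '['; stack = ([
pos 8: ']' matches '['; pop; stack = (
pos 9: push '['; stack = ([
pos 10: ']' matches '['; pop; stack = (
pos 11: saw closer '}' but top of stack is '(' (expected ')') → INVALID
Verdict: type mismatch at position 11: '}' closes '(' → no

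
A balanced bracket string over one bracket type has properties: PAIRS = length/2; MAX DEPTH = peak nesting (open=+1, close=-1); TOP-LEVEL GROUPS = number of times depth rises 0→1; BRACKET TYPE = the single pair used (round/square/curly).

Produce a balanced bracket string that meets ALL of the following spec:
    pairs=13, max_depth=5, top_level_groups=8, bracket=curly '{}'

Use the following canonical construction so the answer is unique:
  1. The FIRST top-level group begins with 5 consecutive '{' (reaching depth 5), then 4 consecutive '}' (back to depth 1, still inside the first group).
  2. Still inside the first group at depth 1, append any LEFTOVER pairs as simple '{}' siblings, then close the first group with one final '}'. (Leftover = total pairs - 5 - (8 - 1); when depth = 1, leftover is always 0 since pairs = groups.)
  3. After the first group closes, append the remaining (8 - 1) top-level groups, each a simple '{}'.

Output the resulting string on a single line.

Spec: pairs=13 depth=5 groups=8
Leftover pairs = 13 - 5 - (8-1) = 1
First group: deep chain of depth 5 + 1 sibling pairs
Remaining 7 groups: simple '{}' each

Answer: {{{{{}}}}{}}{}{}{}{}{}{}{}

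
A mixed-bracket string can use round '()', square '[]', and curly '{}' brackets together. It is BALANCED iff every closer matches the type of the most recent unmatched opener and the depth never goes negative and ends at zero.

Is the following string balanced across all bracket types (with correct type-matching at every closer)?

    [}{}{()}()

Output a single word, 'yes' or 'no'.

pos 0: push '['; stack = [
pos 1: saw closer '}' but top of stack is '[' (expected ']') → INVALID
Verdict: type mismatch at position 1: '}' closes '[' → no

Answer: no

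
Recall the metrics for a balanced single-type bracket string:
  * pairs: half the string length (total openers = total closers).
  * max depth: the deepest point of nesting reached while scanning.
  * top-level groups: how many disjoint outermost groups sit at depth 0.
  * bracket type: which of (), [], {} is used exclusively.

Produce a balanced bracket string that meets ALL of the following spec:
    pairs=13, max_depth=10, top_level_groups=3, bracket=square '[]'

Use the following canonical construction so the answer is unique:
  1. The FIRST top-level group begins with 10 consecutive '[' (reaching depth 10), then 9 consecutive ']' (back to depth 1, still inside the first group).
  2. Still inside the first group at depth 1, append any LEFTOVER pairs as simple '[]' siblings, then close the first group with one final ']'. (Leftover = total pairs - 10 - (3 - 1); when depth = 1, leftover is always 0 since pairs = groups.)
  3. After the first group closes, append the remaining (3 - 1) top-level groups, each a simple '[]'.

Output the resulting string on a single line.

Spec: pairs=13 depth=10 groups=3
Leftover pairs = 13 - 10 - (3-1) = 1
First group: deep chain of depth 10 + 1 sibling pairs
Remaining 2 groups: simple '[]' each

Answer: [[[[[[[[[[]]]]]]]]][]][][]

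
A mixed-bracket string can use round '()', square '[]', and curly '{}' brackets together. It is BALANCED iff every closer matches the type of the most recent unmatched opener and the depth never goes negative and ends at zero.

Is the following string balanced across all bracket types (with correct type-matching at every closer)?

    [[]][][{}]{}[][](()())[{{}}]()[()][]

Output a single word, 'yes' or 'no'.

Answer: yes

Derivation:
pos 0: push '['; stack = [
pos 1: push '['; stack = [[
pos 2: ']' matches '['; pop; stack = [
pos 3: ']' matches '['; pop; stack = (empty)
pos 4: push '['; stack = [
pos 5: ']' matches '['; pop; stack = (empty)
pos 6: push '['; stack = [
pos 7: push '{'; stack = [{
pos 8: '}' matches '{'; pop; stack = [
pos 9: ']' matches '['; pop; stack = (empty)
pos 10: push '{'; stack = {
pos 11: '}' matches '{'; pop; stack = (empty)
pos 12: push '['; stack = [
pos 13: ']' matches '['; pop; stack = (empty)
pos 14: push '['; stack = [
pos 15: ']' matches '['; pop; stack = (empty)
pos 16: push '('; stack = (
pos 17: push '('; stack = ((
pos 18: ')' matches '('; pop; stack = (
pos 19: push '('; stack = ((
pos 20: ')' matches '('; pop; stack = (
pos 21: ')' matches '('; pop; stack = (empty)
pos 22: push '['; stack = [
pos 23: push '{'; stack = [{
pos 24: push '{'; stack = [{{
pos 25: '}' matches '{'; pop; stack = [{
pos 26: '}' matches '{'; pop; stack = [
pos 27: ']' matches '['; pop; stack = (empty)
pos 28: push '('; stack = (
pos 29: ')' matches '('; pop; stack = (empty)
pos 30: push '['; stack = [
pos 31: push '('; stack = [(
pos 32: ')' matches '('; pop; stack = [
pos 33: ']' matches '['; pop; stack = (empty)
pos 34: push '['; stack = [
pos 35: ']' matches '['; pop; stack = (empty)
end: stack empty → VALID
Verdict: properly nested → yes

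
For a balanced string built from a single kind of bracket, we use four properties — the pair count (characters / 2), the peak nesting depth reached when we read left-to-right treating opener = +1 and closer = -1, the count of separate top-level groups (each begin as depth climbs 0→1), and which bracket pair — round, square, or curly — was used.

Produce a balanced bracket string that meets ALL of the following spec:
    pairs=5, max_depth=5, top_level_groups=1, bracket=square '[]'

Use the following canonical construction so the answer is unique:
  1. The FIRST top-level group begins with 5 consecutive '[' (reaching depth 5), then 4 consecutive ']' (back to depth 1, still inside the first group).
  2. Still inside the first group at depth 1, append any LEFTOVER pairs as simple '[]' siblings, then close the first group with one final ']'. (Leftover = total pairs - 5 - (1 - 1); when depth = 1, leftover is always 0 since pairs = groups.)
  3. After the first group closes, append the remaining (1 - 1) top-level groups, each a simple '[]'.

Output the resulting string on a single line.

Spec: pairs=5 depth=5 groups=1
Leftover pairs = 5 - 5 - (1-1) = 0
First group: deep chain of depth 5 + 0 sibling pairs
Remaining 0 groups: simple '[]' each

Answer: [[[[[]]]]]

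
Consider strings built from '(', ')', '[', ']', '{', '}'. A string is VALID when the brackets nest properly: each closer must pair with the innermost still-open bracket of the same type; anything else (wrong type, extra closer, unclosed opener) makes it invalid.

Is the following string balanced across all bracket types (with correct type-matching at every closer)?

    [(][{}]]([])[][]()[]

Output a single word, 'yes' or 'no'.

pos 0: push '['; stack = [
pos 1: push '('; stack = [(
pos 2: saw closer ']' but top of stack is '(' (expected ')') → INVALID
Verdict: type mismatch at position 2: ']' closes '(' → no

Answer: no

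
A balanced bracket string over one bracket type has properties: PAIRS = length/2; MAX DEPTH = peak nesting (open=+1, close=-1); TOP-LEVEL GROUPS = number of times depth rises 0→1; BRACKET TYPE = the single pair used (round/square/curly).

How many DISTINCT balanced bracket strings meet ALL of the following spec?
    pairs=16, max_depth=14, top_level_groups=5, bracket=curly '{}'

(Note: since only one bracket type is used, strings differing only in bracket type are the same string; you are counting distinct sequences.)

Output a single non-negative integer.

Spec: pairs=16 depth=14 groups=5
Count(depth <= 14) = 2414425
Count(depth <= 13) = 2414425
Count(depth == 14) = 2414425 - 2414425 = 0

Answer: 0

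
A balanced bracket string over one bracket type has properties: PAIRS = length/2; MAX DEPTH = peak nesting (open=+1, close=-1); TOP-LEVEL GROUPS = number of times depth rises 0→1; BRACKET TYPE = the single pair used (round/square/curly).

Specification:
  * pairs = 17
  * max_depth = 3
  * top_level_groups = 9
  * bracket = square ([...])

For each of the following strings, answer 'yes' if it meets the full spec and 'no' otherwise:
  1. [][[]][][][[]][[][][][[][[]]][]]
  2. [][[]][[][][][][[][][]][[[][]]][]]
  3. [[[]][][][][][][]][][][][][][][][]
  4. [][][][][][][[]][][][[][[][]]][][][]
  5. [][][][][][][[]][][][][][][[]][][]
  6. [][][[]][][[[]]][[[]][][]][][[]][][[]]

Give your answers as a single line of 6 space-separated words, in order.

String 1 '[][[]][][][[]][[][][][[][[]]][]]': depth seq [1 0 1 2 1 0 1 0 1 0 1 2 1 0 1 2 1 2 1 2 1 2 3 2 3 4 3 2 1 2 1 0]
  -> pairs=16 depth=4 groups=6 -> no
String 2 '[][[]][[][][][][[][][]][[[][]]][]]': depth seq [1 0 1 2 1 0 1 2 1 2 1 2 1 2 1 2 3 2 3 2 3 2 1 2 3 4 3 4 3 2 1 2 1 0]
  -> pairs=17 depth=4 groups=3 -> no
String 3 '[[[]][][][][][][]][][][][][][][][]': depth seq [1 2 3 2 1 2 1 2 1 2 1 2 1 2 1 2 1 0 1 0 1 0 1 0 1 0 1 0 1 0 1 0 1 0]
  -> pairs=17 depth=3 groups=9 -> yes
String 4 '[][][][][][][[]][][][[][[][]]][][][]': depth seq [1 0 1 0 1 0 1 0 1 0 1 0 1 2 1 0 1 0 1 0 1 2 1 2 3 2 3 2 1 0 1 0 1 0 1 0]
  -> pairs=18 depth=3 groups=13 -> no
String 5 '[][][][][][][[]][][][][][][[]][][]': depth seq [1 0 1 0 1 0 1 0 1 0 1 0 1 2 1 0 1 0 1 0 1 0 1 0 1 0 1 2 1 0 1 0 1 0]
  -> pairs=17 depth=2 groups=15 -> no
String 6 '[][][[]][][[[]]][[[]][][]][][[]][][[]]': depth seq [1 0 1 0 1 2 1 0 1 0 1 2 3 2 1 0 1 2 3 2 1 2 1 2 1 0 1 0 1 2 1 0 1 0 1 2 1 0]
  -> pairs=19 depth=3 groups=10 -> no

Answer: no no yes no no no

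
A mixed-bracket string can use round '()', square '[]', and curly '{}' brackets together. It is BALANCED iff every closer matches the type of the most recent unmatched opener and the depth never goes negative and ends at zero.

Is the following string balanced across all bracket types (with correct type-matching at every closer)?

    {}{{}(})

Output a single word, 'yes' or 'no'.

Answer: no

Derivation:
pos 0: push '{'; stack = {
pos 1: '}' matches '{'; pop; stack = (empty)
pos 2: push '{'; stack = {
pos 3: push '{'; stack = {{
pos 4: '}' matches '{'; pop; stack = {
pos 5: push '('; stack = {(
pos 6: saw closer '}' but top of stack is '(' (expected ')') → INVALID
Verdict: type mismatch at position 6: '}' closes '(' → no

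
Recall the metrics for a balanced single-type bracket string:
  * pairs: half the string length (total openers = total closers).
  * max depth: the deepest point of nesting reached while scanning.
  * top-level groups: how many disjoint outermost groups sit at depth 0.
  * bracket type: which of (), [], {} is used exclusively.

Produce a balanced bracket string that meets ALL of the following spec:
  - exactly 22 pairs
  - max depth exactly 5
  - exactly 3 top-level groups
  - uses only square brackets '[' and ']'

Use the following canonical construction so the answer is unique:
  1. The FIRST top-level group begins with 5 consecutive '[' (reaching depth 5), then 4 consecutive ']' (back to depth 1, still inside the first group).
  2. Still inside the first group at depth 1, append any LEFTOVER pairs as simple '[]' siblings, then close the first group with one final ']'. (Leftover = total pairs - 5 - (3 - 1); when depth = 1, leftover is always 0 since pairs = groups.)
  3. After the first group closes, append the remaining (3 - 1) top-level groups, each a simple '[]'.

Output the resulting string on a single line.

Spec: pairs=22 depth=5 groups=3
Leftover pairs = 22 - 5 - (3-1) = 15
First group: deep chain of depth 5 + 15 sibling pairs
Remaining 2 groups: simple '[]' each

Answer: [[[[[]]]][][][][][][][][][][][][][][][]][][]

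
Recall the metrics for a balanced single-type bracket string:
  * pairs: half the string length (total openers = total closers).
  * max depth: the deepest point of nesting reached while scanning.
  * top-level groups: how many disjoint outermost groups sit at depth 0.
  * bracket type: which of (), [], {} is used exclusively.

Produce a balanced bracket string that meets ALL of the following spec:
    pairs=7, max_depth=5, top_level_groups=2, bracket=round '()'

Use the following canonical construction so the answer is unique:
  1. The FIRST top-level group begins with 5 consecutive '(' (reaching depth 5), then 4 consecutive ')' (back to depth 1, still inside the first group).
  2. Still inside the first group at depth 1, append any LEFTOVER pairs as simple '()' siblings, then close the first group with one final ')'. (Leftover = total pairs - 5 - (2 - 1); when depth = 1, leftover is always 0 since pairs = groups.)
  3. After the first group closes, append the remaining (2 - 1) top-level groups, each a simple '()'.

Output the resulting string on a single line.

Answer: ((((())))())()

Derivation:
Spec: pairs=7 depth=5 groups=2
Leftover pairs = 7 - 5 - (2-1) = 1
First group: deep chain of depth 5 + 1 sibling pairs
Remaining 1 groups: simple '()' each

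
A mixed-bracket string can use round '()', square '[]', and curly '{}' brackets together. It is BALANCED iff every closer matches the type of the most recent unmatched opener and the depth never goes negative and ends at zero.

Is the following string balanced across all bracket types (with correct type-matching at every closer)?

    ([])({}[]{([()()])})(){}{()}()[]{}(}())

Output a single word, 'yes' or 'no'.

Answer: no

Derivation:
pos 0: push '('; stack = (
pos 1: push '['; stack = ([
pos 2: ']' matches '['; pop; stack = (
pos 3: ')' matches '('; pop; stack = (empty)
pos 4: push '('; stack = (
pos 5: push '{'; stack = ({
pos 6: '}' matches '{'; pop; stack = (
pos 7: push '['; stack = ([
pos 8: ']' matches '['; pop; stack = (
pos 9: push '{'; stack = ({
pos 10: push '('; stack = ({(
pos 11: push '['; stack = ({([
pos 12: push '('; stack = ({([(
pos 13: ')' matches '('; pop; stack = ({([
pos 14: push '('; stack = ({([(
pos 15: ')' matches '('; pop; stack = ({([
pos 16: ']' matches '['; pop; stack = ({(
pos 17: ')' matches '('; pop; stack = ({
pos 18: '}' matches '{'; pop; stack = (
pos 19: ')' matches '('; pop; stack = (empty)
pos 20: push '('; stack = (
pos 21: ')' matches '('; pop; stack = (empty)
pos 22: push '{'; stack = {
pos 23: '}' matches '{'; pop; stack = (empty)
pos 24: push '{'; stack = {
pos 25: push '('; stack = {(
pos 26: ')' matches '('; pop; stack = {
pos 27: '}' matches '{'; pop; stack = (empty)
pos 28: push '('; stack = (
pos 29: ')' matches '('; pop; stack = (empty)
pos 30: push '['; stack = [
pos 31: ']' matches '['; pop; stack = (empty)
pos 32: push '{'; stack = {
pos 33: '}' matches '{'; pop; stack = (empty)
pos 34: push '('; stack = (
pos 35: saw closer '}' but top of stack is '(' (expected ')') → INVALID
Verdict: type mismatch at position 35: '}' closes '(' → no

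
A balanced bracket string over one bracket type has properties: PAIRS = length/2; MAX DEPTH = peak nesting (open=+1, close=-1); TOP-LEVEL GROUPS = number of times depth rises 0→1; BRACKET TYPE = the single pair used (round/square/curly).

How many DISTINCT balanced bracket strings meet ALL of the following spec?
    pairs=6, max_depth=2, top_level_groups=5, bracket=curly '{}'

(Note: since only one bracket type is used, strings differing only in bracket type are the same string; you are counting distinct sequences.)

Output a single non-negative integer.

Answer: 5

Derivation:
Spec: pairs=6 depth=2 groups=5
Count(depth <= 2) = 5
Count(depth <= 1) = 0
Count(depth == 2) = 5 - 0 = 5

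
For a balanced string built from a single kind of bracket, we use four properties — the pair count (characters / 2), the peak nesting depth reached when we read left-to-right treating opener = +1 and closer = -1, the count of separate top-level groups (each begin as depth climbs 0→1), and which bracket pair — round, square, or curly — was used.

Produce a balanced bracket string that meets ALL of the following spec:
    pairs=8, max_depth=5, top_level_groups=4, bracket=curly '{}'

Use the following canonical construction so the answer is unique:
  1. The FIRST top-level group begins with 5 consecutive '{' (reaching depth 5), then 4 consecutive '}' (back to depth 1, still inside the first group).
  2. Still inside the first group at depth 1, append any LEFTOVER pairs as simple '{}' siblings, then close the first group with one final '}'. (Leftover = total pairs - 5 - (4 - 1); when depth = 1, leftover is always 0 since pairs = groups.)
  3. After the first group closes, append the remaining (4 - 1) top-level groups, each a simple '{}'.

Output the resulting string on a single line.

Answer: {{{{{}}}}}{}{}{}

Derivation:
Spec: pairs=8 depth=5 groups=4
Leftover pairs = 8 - 5 - (4-1) = 0
First group: deep chain of depth 5 + 0 sibling pairs
Remaining 3 groups: simple '{}' each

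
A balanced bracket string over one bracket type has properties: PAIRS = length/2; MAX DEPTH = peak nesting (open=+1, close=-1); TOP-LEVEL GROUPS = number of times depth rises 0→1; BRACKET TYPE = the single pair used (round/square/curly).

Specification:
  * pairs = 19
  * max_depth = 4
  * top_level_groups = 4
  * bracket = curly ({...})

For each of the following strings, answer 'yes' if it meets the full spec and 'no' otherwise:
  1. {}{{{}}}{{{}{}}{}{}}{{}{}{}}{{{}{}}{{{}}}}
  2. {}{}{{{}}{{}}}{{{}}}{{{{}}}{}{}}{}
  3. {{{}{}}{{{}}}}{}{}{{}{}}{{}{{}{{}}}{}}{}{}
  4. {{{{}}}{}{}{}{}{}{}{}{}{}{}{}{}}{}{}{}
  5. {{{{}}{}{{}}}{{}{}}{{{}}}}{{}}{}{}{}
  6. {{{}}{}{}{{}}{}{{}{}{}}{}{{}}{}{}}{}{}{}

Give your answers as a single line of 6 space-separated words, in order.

String 1 '{}{{{}}}{{{}{}}{}{}}{{}{}{}}{{{}{}}{{{}}}}': depth seq [1 0 1 2 3 2 1 0 1 2 3 2 3 2 1 2 1 2 1 0 1 2 1 2 1 2 1 0 1 2 3 2 3 2 1 2 3 4 3 2 1 0]
  -> pairs=21 depth=4 groups=5 -> no
String 2 '{}{}{{{}}{{}}}{{{}}}{{{{}}}{}{}}{}': depth seq [1 0 1 0 1 2 3 2 1 2 3 2 1 0 1 2 3 2 1 0 1 2 3 4 3 2 1 2 1 2 1 0 1 0]
  -> pairs=17 depth=4 groups=6 -> no
String 3 '{{{}{}}{{{}}}}{}{}{{}{}}{{}{{}{{}}}{}}{}{}': depth seq [1 2 3 2 3 2 1 2 3 4 3 2 1 0 1 0 1 0 1 2 1 2 1 0 1 2 1 2 3 2 3 4 3 2 1 2 1 0 1 0 1 0]
  -> pairs=21 depth=4 groups=7 -> no
String 4 '{{{{}}}{}{}{}{}{}{}{}{}{}{}{}{}}{}{}{}': depth seq [1 2 3 4 3 2 1 2 1 2 1 2 1 2 1 2 1 2 1 2 1 2 1 2 1 2 1 2 1 2 1 0 1 0 1 0 1 0]
  -> pairs=19 depth=4 groups=4 -> yes
String 5 '{{{{}}{}{{}}}{{}{}}{{{}}}}{{}}{}{}{}': depth seq [1 2 3 4 3 2 3 2 3 4 3 2 1 2 3 2 3 2 1 2 3 4 3 2 1 0 1 2 1 0 1 0 1 0 1 0]
  -> pairs=18 depth=4 groups=5 -> no
String 6 '{{{}}{}{}{{}}{}{{}{}{}}{}{{}}{}{}}{}{}{}': depth seq [1 2 3 2 1 2 1 2 1 2 3 2 1 2 1 2 3 2 3 2 3 2 1 2 1 2 3 2 1 2 1 2 1 0 1 0 1 0 1 0]
  -> pairs=20 depth=3 groups=4 -> no

Answer: no no no yes no no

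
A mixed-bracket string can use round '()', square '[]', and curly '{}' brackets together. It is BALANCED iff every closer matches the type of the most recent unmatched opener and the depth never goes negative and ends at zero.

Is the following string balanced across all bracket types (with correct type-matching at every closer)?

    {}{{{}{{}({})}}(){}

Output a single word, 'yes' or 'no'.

Answer: no

Derivation:
pos 0: push '{'; stack = {
pos 1: '}' matches '{'; pop; stack = (empty)
pos 2: push '{'; stack = {
pos 3: push '{'; stack = {{
pos 4: push '{'; stack = {{{
pos 5: '}' matches '{'; pop; stack = {{
pos 6: push '{'; stack = {{{
pos 7: push '{'; stack = {{{{
pos 8: '}' matches '{'; pop; stack = {{{
pos 9: push '('; stack = {{{(
pos 10: push '{'; stack = {{{({
pos 11: '}' matches '{'; pop; stack = {{{(
pos 12: ')' matches '('; pop; stack = {{{
pos 13: '}' matches '{'; pop; stack = {{
pos 14: '}' matches '{'; pop; stack = {
pos 15: push '('; stack = {(
pos 16: ')' matches '('; pop; stack = {
pos 17: push '{'; stack = {{
pos 18: '}' matches '{'; pop; stack = {
end: stack still non-empty ({) → INVALID
Verdict: unclosed openers at end: { → no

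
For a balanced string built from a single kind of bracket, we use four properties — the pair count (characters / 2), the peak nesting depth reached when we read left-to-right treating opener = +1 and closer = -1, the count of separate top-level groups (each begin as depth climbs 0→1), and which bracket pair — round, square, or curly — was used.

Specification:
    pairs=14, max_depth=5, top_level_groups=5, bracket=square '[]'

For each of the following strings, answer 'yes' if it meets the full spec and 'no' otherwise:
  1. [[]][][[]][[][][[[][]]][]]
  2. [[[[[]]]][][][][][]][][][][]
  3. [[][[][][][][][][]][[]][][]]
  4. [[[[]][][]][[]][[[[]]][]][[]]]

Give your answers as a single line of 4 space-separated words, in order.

Answer: no yes no no

Derivation:
String 1 '[[]][][[]][[][][[[][]]][]]': depth seq [1 2 1 0 1 0 1 2 1 0 1 2 1 2 1 2 3 4 3 4 3 2 1 2 1 0]
  -> pairs=13 depth=4 groups=4 -> no
String 2 '[[[[[]]]][][][][][]][][][][]': depth seq [1 2 3 4 5 4 3 2 1 2 1 2 1 2 1 2 1 2 1 0 1 0 1 0 1 0 1 0]
  -> pairs=14 depth=5 groups=5 -> yes
String 3 '[[][[][][][][][][]][[]][][]]': depth seq [1 2 1 2 3 2 3 2 3 2 3 2 3 2 3 2 3 2 1 2 3 2 1 2 1 2 1 0]
  -> pairs=14 depth=3 groups=1 -> no
String 4 '[[[[]][][]][[]][[[[]]][]][[]]]': depth seq [1 2 3 4 3 2 3 2 3 2 1 2 3 2 1 2 3 4 5 4 3 2 3 2 1 2 3 2 1 0]
  -> pairs=15 depth=5 groups=1 -> no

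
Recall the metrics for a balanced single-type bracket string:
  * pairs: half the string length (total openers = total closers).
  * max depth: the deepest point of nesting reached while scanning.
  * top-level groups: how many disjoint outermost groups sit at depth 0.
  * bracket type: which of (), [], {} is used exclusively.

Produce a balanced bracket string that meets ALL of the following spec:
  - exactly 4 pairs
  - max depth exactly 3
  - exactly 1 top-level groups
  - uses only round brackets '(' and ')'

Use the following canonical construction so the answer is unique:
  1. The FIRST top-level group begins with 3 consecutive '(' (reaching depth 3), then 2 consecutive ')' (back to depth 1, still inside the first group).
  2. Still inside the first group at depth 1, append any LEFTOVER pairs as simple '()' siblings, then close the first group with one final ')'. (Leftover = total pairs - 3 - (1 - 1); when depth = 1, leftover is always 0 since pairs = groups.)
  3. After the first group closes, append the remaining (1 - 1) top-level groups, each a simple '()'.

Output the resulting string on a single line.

Spec: pairs=4 depth=3 groups=1
Leftover pairs = 4 - 3 - (1-1) = 1
First group: deep chain of depth 3 + 1 sibling pairs
Remaining 0 groups: simple '()' each

Answer: ((())())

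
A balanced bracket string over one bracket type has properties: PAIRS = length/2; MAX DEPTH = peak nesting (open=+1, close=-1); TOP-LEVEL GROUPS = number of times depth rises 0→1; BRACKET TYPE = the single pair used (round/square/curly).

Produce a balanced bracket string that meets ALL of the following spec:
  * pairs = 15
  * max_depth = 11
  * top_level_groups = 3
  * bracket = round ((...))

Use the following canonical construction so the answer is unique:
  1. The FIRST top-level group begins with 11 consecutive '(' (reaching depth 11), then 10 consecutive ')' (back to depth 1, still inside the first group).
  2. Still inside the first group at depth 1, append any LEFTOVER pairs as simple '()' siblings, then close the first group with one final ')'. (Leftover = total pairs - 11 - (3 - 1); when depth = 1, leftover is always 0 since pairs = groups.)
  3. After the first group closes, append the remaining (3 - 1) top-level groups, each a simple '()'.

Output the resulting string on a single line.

Answer: ((((((((((())))))))))()())()()

Derivation:
Spec: pairs=15 depth=11 groups=3
Leftover pairs = 15 - 11 - (3-1) = 2
First group: deep chain of depth 11 + 2 sibling pairs
Remaining 2 groups: simple '()' each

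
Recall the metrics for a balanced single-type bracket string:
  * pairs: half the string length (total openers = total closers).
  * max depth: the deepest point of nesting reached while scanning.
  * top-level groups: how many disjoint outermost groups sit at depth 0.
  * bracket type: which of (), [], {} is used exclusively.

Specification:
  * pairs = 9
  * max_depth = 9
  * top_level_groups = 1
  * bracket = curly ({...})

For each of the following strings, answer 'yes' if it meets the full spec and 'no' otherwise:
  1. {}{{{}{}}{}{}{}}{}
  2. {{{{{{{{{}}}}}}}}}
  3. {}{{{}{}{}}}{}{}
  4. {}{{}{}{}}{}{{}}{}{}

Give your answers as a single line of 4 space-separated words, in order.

Answer: no yes no no

Derivation:
String 1 '{}{{{}{}}{}{}{}}{}': depth seq [1 0 1 2 3 2 3 2 1 2 1 2 1 2 1 0 1 0]
  -> pairs=9 depth=3 groups=3 -> no
String 2 '{{{{{{{{{}}}}}}}}}': depth seq [1 2 3 4 5 6 7 8 9 8 7 6 5 4 3 2 1 0]
  -> pairs=9 depth=9 groups=1 -> yes
String 3 '{}{{{}{}{}}}{}{}': depth seq [1 0 1 2 3 2 3 2 3 2 1 0 1 0 1 0]
  -> pairs=8 depth=3 groups=4 -> no
String 4 '{}{{}{}{}}{}{{}}{}{}': depth seq [1 0 1 2 1 2 1 2 1 0 1 0 1 2 1 0 1 0 1 0]
  -> pairs=10 depth=2 groups=6 -> no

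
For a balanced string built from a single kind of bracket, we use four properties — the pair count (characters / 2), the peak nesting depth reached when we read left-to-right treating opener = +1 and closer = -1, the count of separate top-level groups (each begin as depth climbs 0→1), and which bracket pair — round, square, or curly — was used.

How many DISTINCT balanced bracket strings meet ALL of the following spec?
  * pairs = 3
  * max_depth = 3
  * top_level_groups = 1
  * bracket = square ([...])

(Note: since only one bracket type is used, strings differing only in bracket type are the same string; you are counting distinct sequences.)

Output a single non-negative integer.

Spec: pairs=3 depth=3 groups=1
Count(depth <= 3) = 2
Count(depth <= 2) = 1
Count(depth == 3) = 2 - 1 = 1

Answer: 1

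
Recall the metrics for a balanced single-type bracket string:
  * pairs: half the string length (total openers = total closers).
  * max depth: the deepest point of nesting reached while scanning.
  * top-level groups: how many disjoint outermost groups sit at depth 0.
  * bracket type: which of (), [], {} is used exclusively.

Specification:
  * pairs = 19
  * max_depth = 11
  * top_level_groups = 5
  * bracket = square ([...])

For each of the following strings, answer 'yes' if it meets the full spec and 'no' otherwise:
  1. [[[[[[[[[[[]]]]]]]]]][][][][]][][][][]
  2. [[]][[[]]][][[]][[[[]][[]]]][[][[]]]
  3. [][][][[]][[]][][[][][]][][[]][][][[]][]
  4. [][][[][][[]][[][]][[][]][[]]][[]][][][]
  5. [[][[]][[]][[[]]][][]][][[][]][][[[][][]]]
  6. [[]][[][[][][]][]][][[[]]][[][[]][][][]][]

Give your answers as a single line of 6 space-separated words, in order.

String 1 '[[[[[[[[[[[]]]]]]]]]][][][][]][][][][]': depth seq [1 2 3 4 5 6 7 8 9 10 11 10 9 8 7 6 5 4 3 2 1 2 1 2 1 2 1 2 1 0 1 0 1 0 1 0 1 0]
  -> pairs=19 depth=11 groups=5 -> yes
String 2 '[[]][[[]]][][[]][[[[]][[]]]][[][[]]]': depth seq [1 2 1 0 1 2 3 2 1 0 1 0 1 2 1 0 1 2 3 4 3 2 3 4 3 2 1 0 1 2 1 2 3 2 1 0]
  -> pairs=18 depth=4 groups=6 -> no
String 3 '[][][][[]][[]][][[][][]][][[]][][][[]][]': depth seq [1 0 1 0 1 0 1 2 1 0 1 2 1 0 1 0 1 2 1 2 1 2 1 0 1 0 1 2 1 0 1 0 1 0 1 2 1 0 1 0]
  -> pairs=20 depth=2 groups=13 -> no
String 4 '[][][[][][[]][[][]][[][]][[]]][[]][][][]': depth seq [1 0 1 0 1 2 1 2 1 2 3 2 1 2 3 2 3 2 1 2 3 2 3 2 1 2 3 2 1 0 1 2 1 0 1 0 1 0 1 0]
  -> pairs=20 depth=3 groups=7 -> no
String 5 '[[][[]][[]][[[]]][][]][][[][]][][[[][][]]]': depth seq [1 2 1 2 3 2 1 2 3 2 1 2 3 4 3 2 1 2 1 2 1 0 1 0 1 2 1 2 1 0 1 0 1 2 3 2 3 2 3 2 1 0]
  -> pairs=21 depth=4 groups=5 -> no
String 6 '[[]][[][[][][]][]][][[[]]][[][[]][][][]][]': depth seq [1 2 1 0 1 2 1 2 3 2 3 2 3 2 1 2 1 0 1 0 1 2 3 2 1 0 1 2 1 2 3 2 1 2 1 2 1 2 1 0 1 0]
  -> pairs=21 depth=3 groups=6 -> no

Answer: yes no no no no no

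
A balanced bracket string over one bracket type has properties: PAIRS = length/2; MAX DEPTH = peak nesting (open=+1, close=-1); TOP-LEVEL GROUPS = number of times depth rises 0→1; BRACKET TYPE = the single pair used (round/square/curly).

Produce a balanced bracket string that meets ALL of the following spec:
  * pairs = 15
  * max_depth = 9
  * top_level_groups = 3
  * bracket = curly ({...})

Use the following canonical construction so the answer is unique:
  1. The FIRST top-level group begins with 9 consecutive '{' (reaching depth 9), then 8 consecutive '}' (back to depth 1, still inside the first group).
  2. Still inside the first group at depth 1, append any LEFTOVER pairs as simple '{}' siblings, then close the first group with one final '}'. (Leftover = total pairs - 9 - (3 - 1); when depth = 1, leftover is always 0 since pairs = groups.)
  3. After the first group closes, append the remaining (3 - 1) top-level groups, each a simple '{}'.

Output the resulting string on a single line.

Answer: {{{{{{{{{}}}}}}}}{}{}{}{}}{}{}

Derivation:
Spec: pairs=15 depth=9 groups=3
Leftover pairs = 15 - 9 - (3-1) = 4
First group: deep chain of depth 9 + 4 sibling pairs
Remaining 2 groups: simple '{}' each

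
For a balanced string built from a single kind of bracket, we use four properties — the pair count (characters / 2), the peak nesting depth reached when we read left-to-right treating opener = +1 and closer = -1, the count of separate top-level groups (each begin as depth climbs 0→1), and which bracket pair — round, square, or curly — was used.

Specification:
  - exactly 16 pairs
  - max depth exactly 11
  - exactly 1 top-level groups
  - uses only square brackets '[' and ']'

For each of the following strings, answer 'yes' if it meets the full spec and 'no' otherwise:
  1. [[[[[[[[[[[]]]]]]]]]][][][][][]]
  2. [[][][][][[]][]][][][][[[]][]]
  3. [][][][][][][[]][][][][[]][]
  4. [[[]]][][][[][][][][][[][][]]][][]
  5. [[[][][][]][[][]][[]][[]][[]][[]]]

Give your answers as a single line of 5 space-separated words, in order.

String 1 '[[[[[[[[[[[]]]]]]]]]][][][][][]]': depth seq [1 2 3 4 5 6 7 8 9 10 11 10 9 8 7 6 5 4 3 2 1 2 1 2 1 2 1 2 1 2 1 0]
  -> pairs=16 depth=11 groups=1 -> yes
String 2 '[[][][][][[]][]][][][][[[]][]]': depth seq [1 2 1 2 1 2 1 2 1 2 3 2 1 2 1 0 1 0 1 0 1 0 1 2 3 2 1 2 1 0]
  -> pairs=15 depth=3 groups=5 -> no
String 3 '[][][][][][][[]][][][][[]][]': depth seq [1 0 1 0 1 0 1 0 1 0 1 0 1 2 1 0 1 0 1 0 1 0 1 2 1 0 1 0]
  -> pairs=14 depth=2 groups=12 -> no
String 4 '[[[]]][][][[][][][][][[][][]]][][]': depth seq [1 2 3 2 1 0 1 0 1 0 1 2 1 2 1 2 1 2 1 2 1 2 3 2 3 2 3 2 1 0 1 0 1 0]
  -> pairs=17 depth=3 groups=6 -> no
String 5 '[[[][][][]][[][]][[]][[]][[]][[]]]': depth seq [1 2 3 2 3 2 3 2 3 2 1 2 3 2 3 2 1 2 3 2 1 2 3 2 1 2 3 2 1 2 3 2 1 0]
  -> pairs=17 depth=3 groups=1 -> no

Answer: yes no no no no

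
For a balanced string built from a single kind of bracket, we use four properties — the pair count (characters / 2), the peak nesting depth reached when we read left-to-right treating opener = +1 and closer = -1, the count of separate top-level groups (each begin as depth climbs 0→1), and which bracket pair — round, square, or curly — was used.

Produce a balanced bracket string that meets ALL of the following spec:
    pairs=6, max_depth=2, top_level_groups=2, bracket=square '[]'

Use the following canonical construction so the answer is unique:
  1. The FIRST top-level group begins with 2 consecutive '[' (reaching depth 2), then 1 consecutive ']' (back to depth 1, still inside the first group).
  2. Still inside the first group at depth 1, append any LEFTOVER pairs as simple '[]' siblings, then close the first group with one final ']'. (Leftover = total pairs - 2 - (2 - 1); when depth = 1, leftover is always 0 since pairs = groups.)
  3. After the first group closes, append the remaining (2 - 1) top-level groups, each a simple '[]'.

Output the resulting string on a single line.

Spec: pairs=6 depth=2 groups=2
Leftover pairs = 6 - 2 - (2-1) = 3
First group: deep chain of depth 2 + 3 sibling pairs
Remaining 1 groups: simple '[]' each

Answer: [[][][][]][]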